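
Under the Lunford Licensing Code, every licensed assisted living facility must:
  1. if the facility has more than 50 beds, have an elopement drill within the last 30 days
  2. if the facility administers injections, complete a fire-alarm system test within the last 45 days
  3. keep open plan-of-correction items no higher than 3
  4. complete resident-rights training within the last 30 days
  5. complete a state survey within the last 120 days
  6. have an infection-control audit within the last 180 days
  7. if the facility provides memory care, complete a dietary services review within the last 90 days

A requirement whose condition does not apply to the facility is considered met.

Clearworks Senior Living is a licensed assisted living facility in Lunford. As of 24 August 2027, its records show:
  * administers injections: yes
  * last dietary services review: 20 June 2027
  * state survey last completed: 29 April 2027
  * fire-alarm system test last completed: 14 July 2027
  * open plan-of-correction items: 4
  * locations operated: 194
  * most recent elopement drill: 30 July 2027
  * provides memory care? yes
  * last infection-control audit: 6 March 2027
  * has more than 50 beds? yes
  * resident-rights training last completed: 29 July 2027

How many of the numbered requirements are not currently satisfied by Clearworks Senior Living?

1. condition 'has more than 50 beds' holds; elopement drill 25 days ago vs limit 30 → met
2. condition 'administers injections' holds; fire-alarm system test 41 days ago vs limit 45 → met
3. open plan-of-correction items 4 > 3 → not met
4. resident-rights training 26 days ago vs limit 30 → met
5. state survey 117 days ago vs limit 120 → met
6. infection-control audit 171 days ago vs limit 180 → met
7. condition 'provides memory care' holds; dietary services review 65 days ago vs limit 90 → met
Not met: 1 of 7

1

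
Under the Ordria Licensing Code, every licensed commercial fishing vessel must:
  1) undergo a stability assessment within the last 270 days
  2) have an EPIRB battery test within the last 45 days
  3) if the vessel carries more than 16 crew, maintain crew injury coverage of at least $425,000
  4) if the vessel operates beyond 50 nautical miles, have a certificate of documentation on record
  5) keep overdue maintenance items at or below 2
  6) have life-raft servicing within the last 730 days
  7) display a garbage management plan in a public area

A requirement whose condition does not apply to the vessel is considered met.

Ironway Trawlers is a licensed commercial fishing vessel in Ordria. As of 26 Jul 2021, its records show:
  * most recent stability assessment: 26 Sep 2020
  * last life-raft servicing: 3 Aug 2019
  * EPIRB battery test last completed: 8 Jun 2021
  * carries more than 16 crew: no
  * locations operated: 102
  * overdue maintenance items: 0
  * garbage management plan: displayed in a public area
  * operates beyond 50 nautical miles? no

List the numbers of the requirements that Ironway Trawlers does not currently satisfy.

1. stability assessment 303 days ago vs limit 270 → not met
2. EPIRB battery test 48 days ago vs limit 45 → not met
3. condition 'carries more than 16 crew' does not hold → requirement n/a → met
4. condition 'operates beyond 50 nautical miles' does not hold → requirement n/a → met
5. overdue maintenance items 0 ≤ 2 → met
6. life-raft servicing 723 days ago vs limit 730 → met
7. garbage management plan present → met
Not met: 1, 2

1, 2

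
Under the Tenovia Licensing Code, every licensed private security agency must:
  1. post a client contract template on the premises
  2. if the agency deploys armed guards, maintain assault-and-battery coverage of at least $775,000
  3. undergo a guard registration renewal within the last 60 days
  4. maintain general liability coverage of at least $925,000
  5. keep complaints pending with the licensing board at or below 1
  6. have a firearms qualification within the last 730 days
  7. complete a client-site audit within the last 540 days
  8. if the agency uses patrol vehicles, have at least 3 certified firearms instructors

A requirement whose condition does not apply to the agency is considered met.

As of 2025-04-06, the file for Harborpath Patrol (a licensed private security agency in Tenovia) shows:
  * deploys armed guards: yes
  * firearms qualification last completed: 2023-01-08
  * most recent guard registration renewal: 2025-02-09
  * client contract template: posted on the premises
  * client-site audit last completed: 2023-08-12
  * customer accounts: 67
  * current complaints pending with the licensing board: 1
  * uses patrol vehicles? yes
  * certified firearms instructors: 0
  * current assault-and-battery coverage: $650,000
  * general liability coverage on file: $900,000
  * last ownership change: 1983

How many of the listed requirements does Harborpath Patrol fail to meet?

1. client contract template present → met
2. condition 'deploys armed guards' holds; assault-and-battery coverage $650,000 < $775,000 → not met
3. guard registration renewal 56 days ago vs limit 60 → met
4. general liability coverage $900,000 < $925,000 → not met
5. complaints pending with the licensing board 1 ≤ 1 → met
6. firearms qualification 819 days ago vs limit 730 → not met
7. client-site audit 603 days ago vs limit 540 → not met
8. condition 'uses patrol vehicles' holds; certified firearms instructors 0 < 3 → not met
Not met: 5 of 8

5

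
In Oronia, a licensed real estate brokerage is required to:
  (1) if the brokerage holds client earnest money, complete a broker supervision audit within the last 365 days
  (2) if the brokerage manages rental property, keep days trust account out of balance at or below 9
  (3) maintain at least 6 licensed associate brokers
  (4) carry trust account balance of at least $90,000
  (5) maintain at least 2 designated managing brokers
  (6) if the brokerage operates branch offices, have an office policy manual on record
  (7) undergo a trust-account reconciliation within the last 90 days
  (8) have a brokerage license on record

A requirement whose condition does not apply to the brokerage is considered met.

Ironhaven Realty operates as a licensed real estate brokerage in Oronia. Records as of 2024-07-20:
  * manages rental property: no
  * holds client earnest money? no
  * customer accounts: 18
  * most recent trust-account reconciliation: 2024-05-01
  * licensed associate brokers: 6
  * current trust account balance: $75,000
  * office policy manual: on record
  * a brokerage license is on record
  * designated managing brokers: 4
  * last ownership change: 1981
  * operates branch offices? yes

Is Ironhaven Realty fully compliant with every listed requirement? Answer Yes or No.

No

1. condition 'holds client earnest money' does not hold → requirement n/a → met
2. condition 'manages rental property' does not hold → requirement n/a → met
3. licensed associate brokers 6 ≥ 6 → met
4. trust account balance $75,000 < $90,000 → not met
5. designated managing brokers 4 ≥ 2 → met
6. condition 'operates branch offices' holds; office policy manual present → met
7. trust-account reconciliation 80 days ago vs limit 90 → met
8. brokerage license present → met
Not met: 4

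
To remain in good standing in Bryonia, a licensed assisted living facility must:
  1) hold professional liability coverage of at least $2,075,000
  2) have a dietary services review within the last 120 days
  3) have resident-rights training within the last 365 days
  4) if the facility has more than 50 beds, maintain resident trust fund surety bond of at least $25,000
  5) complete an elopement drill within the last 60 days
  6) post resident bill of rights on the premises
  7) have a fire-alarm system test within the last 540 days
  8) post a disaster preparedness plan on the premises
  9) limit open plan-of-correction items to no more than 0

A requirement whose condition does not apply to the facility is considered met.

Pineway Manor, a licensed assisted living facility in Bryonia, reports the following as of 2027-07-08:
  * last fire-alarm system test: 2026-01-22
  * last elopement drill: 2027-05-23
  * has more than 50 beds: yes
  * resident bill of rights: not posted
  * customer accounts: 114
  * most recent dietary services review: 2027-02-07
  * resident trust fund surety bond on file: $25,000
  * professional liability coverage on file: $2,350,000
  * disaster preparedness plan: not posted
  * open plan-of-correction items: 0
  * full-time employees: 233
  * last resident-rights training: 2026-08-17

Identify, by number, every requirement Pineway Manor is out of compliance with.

2, 6, 8

1. professional liability coverage $2,350,000 ≥ $2,075,000 → met
2. dietary services review 151 days ago vs limit 120 → not met
3. resident-rights training 325 days ago vs limit 365 → met
4. condition 'has more than 50 beds' holds; resident trust fund surety bond $25,000 ≥ $25,000 → met
5. elopement drill 46 days ago vs limit 60 → met
6. resident bill of rights absent → not met
7. fire-alarm system test 532 days ago vs limit 540 → met
8. disaster preparedness plan absent → not met
9. open plan-of-correction items 0 ≤ 0 → met
Not met: 2, 6, 8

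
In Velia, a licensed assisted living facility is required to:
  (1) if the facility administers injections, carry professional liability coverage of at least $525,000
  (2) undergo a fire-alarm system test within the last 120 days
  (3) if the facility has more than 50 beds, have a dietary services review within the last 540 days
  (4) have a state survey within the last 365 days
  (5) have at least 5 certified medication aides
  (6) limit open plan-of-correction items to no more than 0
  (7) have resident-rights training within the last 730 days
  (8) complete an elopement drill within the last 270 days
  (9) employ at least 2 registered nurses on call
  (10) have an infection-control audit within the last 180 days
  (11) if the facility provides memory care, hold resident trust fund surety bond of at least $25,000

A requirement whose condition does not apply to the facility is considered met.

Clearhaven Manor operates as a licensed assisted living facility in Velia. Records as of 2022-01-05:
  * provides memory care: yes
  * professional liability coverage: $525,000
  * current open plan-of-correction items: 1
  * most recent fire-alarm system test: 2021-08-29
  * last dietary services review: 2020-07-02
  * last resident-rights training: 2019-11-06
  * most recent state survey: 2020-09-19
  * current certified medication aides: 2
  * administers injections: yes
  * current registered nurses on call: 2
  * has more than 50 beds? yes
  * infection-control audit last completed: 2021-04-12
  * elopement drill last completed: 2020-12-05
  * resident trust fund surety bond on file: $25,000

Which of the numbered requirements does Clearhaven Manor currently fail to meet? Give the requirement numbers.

2, 3, 4, 5, 6, 7, 8, 10

1. condition 'administers injections' holds; professional liability coverage $525,000 ≥ $525,000 → met
2. fire-alarm system test 129 days ago vs limit 120 → not met
3. condition 'has more than 50 beds' holds; dietary services review 552 days ago vs limit 540 → not met
4. state survey 473 days ago vs limit 365 → not met
5. certified medication aides 2 < 5 → not met
6. open plan-of-correction items 1 > 0 → not met
7. resident-rights training 791 days ago vs limit 730 → not met
8. elopement drill 396 days ago vs limit 270 → not met
9. registered nurses on call 2 ≥ 2 → met
10. infection-control audit 268 days ago vs limit 180 → not met
11. condition 'provides memory care' holds; resident trust fund surety bond $25,000 ≥ $25,000 → met
Not met: 2, 3, 4, 5, 6, 7, 8, 10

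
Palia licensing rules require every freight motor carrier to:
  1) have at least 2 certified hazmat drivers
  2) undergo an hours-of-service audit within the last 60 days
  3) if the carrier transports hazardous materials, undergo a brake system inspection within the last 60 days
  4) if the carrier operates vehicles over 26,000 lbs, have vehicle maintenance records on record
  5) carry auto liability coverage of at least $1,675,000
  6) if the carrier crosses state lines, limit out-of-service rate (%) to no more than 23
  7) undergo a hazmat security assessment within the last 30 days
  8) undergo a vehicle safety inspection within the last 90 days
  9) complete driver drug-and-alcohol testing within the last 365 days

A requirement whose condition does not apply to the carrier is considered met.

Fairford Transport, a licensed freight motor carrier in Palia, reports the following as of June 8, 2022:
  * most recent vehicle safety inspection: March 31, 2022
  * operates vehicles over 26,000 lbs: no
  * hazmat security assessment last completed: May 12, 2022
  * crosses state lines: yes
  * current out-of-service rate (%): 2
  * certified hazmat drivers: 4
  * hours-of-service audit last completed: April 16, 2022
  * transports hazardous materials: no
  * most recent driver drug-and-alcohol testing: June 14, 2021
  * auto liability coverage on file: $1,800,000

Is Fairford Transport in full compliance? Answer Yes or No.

Yes

1. certified hazmat drivers 4 ≥ 2 → met
2. hours-of-service audit 53 days ago vs limit 60 → met
3. condition 'transports hazardous materials' does not hold → requirement n/a → met
4. condition 'operates vehicles over 26,000 lbs' does not hold → requirement n/a → met
5. auto liability coverage $1,800,000 ≥ $1,675,000 → met
6. condition 'crosses state lines' holds; out-of-service rate (%) 2 ≤ 23 → met
7. hazmat security assessment 27 days ago vs limit 30 → met
8. vehicle safety inspection 69 days ago vs limit 90 → met
9. driver drug-and-alcohol testing 359 days ago vs limit 365 → met
All met.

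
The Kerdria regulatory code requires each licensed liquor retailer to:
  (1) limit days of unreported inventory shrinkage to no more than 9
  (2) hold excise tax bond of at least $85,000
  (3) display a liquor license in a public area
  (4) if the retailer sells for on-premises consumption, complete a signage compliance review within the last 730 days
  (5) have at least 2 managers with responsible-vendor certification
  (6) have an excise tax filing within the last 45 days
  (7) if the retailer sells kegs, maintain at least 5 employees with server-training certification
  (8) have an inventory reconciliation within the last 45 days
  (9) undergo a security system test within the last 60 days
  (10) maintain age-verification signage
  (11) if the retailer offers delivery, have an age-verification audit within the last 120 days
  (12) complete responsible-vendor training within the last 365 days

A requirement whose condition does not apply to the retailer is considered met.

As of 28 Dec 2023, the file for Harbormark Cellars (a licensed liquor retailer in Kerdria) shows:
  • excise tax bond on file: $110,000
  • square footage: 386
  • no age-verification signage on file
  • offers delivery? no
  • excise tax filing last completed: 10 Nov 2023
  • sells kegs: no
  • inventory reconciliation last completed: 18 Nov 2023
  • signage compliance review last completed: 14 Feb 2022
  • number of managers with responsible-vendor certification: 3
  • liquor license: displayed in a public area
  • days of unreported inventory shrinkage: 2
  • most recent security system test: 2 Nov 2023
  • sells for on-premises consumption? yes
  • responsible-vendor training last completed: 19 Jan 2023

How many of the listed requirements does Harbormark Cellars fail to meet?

1. days of unreported inventory shrinkage 2 ≤ 9 → met
2. excise tax bond $110,000 ≥ $85,000 → met
3. liquor license present → met
4. condition 'sells for on-premises consumption' holds; signage compliance review 682 days ago vs limit 730 → met
5. managers with responsible-vendor certification 3 ≥ 2 → met
6. excise tax filing 48 days ago vs limit 45 → not met
7. condition 'sells kegs' does not hold → requirement n/a → met
8. inventory reconciliation 40 days ago vs limit 45 → met
9. security system test 56 days ago vs limit 60 → met
10. age-verification signage absent → not met
11. condition 'offers delivery' does not hold → requirement n/a → met
12. responsible-vendor training 343 days ago vs limit 365 → met
Not met: 2 of 12

2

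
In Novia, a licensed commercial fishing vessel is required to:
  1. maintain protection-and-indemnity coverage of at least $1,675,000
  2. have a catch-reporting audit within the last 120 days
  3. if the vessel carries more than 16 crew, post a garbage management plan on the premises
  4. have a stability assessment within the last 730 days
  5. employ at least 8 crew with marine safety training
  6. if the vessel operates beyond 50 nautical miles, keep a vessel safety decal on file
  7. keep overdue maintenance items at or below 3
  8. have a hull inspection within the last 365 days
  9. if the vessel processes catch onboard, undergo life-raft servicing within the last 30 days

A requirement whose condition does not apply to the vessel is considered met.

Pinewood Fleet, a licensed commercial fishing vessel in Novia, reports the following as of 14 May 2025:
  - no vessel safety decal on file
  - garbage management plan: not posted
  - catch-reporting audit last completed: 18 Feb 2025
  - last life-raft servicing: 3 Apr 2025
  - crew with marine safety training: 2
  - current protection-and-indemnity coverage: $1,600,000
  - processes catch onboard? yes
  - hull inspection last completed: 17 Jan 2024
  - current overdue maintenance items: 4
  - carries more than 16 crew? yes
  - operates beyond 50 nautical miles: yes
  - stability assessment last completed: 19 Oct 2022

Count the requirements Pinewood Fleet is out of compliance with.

1. protection-and-indemnity coverage $1,600,000 < $1,675,000 → not met
2. catch-reporting audit 85 days ago vs limit 120 → met
3. condition 'carries more than 16 crew' holds; garbage management plan absent → not met
4. stability assessment 938 days ago vs limit 730 → not met
5. crew with marine safety training 2 < 8 → not met
6. condition 'operates beyond 50 nautical miles' holds; vessel safety decal absent → not met
7. overdue maintenance items 4 > 3 → not met
8. hull inspection 483 days ago vs limit 365 → not met
9. condition 'processes catch onboard' holds; life-raft servicing 41 days ago vs limit 30 → not met
Not met: 8 of 9

8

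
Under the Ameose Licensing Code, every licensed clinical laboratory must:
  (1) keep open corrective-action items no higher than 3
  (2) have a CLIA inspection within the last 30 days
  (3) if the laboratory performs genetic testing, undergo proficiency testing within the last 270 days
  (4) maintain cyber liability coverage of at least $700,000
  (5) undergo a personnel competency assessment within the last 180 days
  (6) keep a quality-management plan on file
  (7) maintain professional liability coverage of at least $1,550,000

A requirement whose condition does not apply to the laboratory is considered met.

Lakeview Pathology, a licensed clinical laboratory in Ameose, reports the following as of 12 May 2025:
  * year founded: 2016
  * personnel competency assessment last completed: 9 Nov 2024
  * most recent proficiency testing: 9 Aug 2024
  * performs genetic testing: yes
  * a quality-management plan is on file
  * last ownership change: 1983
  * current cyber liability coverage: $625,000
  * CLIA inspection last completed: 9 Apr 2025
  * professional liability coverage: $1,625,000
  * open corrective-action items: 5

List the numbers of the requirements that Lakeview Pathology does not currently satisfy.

1, 2, 3, 4, 5

1. open corrective-action items 5 > 3 → not met
2. CLIA inspection 33 days ago vs limit 30 → not met
3. condition 'performs genetic testing' holds; proficiency testing 276 days ago vs limit 270 → not met
4. cyber liability coverage $625,000 < $700,000 → not met
5. personnel competency assessment 184 days ago vs limit 180 → not met
6. quality-management plan present → met
7. professional liability coverage $1,625,000 ≥ $1,550,000 → met
Not met: 1, 2, 3, 4, 5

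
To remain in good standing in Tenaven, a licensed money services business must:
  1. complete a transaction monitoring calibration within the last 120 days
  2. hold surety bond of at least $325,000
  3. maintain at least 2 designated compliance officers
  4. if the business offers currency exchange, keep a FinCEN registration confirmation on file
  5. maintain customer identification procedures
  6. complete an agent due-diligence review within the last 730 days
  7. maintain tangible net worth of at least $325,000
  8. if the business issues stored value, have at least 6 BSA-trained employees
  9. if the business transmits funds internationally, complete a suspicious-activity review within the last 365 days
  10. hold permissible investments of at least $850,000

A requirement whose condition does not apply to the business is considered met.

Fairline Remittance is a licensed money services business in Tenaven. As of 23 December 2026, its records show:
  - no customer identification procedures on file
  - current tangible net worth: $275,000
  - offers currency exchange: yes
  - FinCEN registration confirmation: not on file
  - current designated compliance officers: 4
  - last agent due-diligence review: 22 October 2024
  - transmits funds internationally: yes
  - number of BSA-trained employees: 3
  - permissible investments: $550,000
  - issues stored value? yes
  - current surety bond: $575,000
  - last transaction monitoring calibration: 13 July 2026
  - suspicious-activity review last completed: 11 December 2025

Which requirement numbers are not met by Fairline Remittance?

1. transaction monitoring calibration 163 days ago vs limit 120 → not met
2. surety bond $575,000 ≥ $325,000 → met
3. designated compliance officers 4 ≥ 2 → met
4. condition 'offers currency exchange' holds; FinCEN registration confirmation absent → not met
5. customer identification procedures absent → not met
6. agent due-diligence review 792 days ago vs limit 730 → not met
7. tangible net worth $275,000 < $325,000 → not met
8. condition 'issues stored value' holds; BSA-trained employees 3 < 6 → not met
9. condition 'transmits funds internationally' holds; suspicious-activity review 377 days ago vs limit 365 → not met
10. permissible investments $550,000 < $850,000 → not met
Not met: 1, 4, 5, 6, 7, 8, 9, 10

1, 4, 5, 6, 7, 8, 9, 10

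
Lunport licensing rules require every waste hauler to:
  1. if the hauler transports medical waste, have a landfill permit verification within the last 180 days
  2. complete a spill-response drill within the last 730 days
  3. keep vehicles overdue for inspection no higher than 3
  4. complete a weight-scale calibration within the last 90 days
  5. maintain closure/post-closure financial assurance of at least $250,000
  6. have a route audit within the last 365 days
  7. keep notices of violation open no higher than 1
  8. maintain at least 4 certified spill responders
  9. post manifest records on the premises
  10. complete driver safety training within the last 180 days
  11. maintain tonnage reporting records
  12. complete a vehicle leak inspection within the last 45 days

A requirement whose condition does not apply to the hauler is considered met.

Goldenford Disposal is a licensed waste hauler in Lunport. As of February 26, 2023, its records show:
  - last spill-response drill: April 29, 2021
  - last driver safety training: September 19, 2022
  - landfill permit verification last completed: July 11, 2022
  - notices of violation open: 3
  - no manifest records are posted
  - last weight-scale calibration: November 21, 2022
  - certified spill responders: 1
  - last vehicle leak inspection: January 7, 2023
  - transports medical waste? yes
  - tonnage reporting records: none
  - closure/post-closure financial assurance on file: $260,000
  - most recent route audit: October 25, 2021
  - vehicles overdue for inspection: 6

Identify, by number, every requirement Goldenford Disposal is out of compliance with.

1, 3, 4, 6, 7, 8, 9, 11, 12

1. condition 'transports medical waste' holds; landfill permit verification 230 days ago vs limit 180 → not met
2. spill-response drill 668 days ago vs limit 730 → met
3. vehicles overdue for inspection 6 > 3 → not met
4. weight-scale calibration 97 days ago vs limit 90 → not met
5. closure/post-closure financial assurance $260,000 ≥ $250,000 → met
6. route audit 489 days ago vs limit 365 → not met
7. notices of violation open 3 > 1 → not met
8. certified spill responders 1 < 4 → not met
9. manifest records absent → not met
10. driver safety training 160 days ago vs limit 180 → met
11. tonnage reporting records absent → not met
12. vehicle leak inspection 50 days ago vs limit 45 → not met
Not met: 1, 3, 4, 6, 7, 8, 9, 11, 12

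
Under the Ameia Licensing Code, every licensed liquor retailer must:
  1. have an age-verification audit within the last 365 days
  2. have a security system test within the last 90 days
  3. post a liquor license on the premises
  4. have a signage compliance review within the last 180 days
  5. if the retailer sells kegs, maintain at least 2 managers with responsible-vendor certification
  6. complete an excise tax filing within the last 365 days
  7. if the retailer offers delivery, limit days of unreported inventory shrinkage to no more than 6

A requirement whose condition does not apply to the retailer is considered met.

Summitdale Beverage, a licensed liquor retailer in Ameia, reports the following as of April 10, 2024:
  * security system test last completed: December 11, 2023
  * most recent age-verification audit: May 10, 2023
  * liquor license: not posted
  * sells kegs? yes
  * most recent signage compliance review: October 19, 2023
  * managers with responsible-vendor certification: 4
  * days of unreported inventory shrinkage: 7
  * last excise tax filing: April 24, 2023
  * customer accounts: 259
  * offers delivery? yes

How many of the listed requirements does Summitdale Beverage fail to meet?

3

1. age-verification audit 336 days ago vs limit 365 → met
2. security system test 121 days ago vs limit 90 → not met
3. liquor license absent → not met
4. signage compliance review 174 days ago vs limit 180 → met
5. condition 'sells kegs' holds; managers with responsible-vendor certification 4 ≥ 2 → met
6. excise tax filing 352 days ago vs limit 365 → met
7. condition 'offers delivery' holds; days of unreported inventory shrinkage 7 > 6 → not met
Not met: 3 of 7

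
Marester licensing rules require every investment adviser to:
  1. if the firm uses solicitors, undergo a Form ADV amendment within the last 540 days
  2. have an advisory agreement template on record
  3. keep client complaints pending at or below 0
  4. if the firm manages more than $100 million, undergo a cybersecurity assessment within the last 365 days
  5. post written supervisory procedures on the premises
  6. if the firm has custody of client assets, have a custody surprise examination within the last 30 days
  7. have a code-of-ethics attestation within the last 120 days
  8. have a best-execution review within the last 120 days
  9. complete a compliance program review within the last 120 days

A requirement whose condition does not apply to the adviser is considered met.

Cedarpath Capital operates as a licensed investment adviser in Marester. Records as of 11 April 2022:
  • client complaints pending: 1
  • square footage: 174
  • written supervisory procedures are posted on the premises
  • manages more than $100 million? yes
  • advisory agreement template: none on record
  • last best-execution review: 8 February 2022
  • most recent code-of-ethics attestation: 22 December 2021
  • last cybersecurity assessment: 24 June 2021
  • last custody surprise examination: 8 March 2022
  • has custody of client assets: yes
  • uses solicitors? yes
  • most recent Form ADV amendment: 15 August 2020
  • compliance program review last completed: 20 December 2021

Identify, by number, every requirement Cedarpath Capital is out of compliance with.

1, 2, 3, 6

1. condition 'uses solicitors' holds; Form ADV amendment 604 days ago vs limit 540 → not met
2. advisory agreement template absent → not met
3. client complaints pending 1 > 0 → not met
4. condition 'manages more than $100 million' holds; cybersecurity assessment 291 days ago vs limit 365 → met
5. written supervisory procedures present → met
6. condition 'has custody of client assets' holds; custody surprise examination 34 days ago vs limit 30 → not met
7. code-of-ethics attestation 110 days ago vs limit 120 → met
8. best-execution review 62 days ago vs limit 120 → met
9. compliance program review 112 days ago vs limit 120 → met
Not met: 1, 2, 3, 6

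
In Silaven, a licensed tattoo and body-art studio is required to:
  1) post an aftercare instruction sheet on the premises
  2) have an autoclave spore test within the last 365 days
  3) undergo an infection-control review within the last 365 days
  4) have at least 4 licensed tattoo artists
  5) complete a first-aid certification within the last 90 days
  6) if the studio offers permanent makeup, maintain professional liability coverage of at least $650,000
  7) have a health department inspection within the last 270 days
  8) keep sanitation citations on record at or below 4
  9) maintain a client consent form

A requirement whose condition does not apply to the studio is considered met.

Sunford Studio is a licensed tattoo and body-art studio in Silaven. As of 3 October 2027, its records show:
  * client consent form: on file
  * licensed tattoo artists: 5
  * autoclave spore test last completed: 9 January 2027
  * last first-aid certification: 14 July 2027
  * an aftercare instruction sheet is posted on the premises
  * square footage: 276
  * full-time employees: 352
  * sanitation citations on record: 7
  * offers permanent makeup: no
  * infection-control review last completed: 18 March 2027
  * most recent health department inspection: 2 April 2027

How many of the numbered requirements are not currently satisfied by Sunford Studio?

1. aftercare instruction sheet present → met
2. autoclave spore test 267 days ago vs limit 365 → met
3. infection-control review 199 days ago vs limit 365 → met
4. licensed tattoo artists 5 ≥ 4 → met
5. first-aid certification 81 days ago vs limit 90 → met
6. condition 'offers permanent makeup' does not hold → requirement n/a → met
7. health department inspection 184 days ago vs limit 270 → met
8. sanitation citations on record 7 > 4 → not met
9. client consent form present → met
Not met: 1 of 9

1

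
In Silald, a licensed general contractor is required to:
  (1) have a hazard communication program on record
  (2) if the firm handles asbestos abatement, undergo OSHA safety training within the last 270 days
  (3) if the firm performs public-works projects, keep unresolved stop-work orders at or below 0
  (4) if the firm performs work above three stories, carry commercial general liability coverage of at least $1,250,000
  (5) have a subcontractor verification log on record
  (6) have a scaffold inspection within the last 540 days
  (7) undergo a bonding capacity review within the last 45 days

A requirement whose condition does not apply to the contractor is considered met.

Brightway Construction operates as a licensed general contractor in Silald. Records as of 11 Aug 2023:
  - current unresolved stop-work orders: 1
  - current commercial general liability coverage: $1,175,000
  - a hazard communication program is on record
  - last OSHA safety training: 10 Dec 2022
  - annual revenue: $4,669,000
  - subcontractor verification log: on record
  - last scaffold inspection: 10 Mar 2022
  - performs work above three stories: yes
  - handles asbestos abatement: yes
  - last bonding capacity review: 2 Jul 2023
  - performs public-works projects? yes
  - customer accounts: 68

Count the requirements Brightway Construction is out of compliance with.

2

1. hazard communication program present → met
2. condition 'handles asbestos abatement' holds; OSHA safety training 244 days ago vs limit 270 → met
3. condition 'performs public-works projects' holds; unresolved stop-work orders 1 > 0 → not met
4. condition 'performs work above three stories' holds; commercial general liability coverage $1,175,000 < $1,250,000 → not met
5. subcontractor verification log present → met
6. scaffold inspection 519 days ago vs limit 540 → met
7. bonding capacity review 40 days ago vs limit 45 → met
Not met: 2 of 7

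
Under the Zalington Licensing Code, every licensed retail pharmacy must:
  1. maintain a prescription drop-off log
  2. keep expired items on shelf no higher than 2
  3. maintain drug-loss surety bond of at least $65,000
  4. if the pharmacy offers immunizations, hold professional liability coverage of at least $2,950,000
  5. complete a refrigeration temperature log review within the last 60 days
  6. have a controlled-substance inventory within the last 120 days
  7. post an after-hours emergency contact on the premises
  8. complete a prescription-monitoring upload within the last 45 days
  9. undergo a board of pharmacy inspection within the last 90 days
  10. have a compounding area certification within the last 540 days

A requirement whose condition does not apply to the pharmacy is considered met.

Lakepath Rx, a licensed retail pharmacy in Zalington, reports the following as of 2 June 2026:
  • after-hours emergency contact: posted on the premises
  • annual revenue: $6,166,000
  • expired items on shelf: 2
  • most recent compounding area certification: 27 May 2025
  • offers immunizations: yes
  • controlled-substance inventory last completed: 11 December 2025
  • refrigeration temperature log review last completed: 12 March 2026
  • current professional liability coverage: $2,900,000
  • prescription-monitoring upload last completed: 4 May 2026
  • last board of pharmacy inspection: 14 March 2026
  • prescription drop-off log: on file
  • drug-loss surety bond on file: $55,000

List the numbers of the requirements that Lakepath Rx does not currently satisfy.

1. prescription drop-off log present → met
2. expired items on shelf 2 ≤ 2 → met
3. drug-loss surety bond $55,000 < $65,000 → not met
4. condition 'offers immunizations' holds; professional liability coverage $2,900,000 < $2,950,000 → not met
5. refrigeration temperature log review 82 days ago vs limit 60 → not met
6. controlled-substance inventory 173 days ago vs limit 120 → not met
7. after-hours emergency contact present → met
8. prescription-monitoring upload 29 days ago vs limit 45 → met
9. board of pharmacy inspection 80 days ago vs limit 90 → met
10. compounding area certification 371 days ago vs limit 540 → met
Not met: 3, 4, 5, 6

3, 4, 5, 6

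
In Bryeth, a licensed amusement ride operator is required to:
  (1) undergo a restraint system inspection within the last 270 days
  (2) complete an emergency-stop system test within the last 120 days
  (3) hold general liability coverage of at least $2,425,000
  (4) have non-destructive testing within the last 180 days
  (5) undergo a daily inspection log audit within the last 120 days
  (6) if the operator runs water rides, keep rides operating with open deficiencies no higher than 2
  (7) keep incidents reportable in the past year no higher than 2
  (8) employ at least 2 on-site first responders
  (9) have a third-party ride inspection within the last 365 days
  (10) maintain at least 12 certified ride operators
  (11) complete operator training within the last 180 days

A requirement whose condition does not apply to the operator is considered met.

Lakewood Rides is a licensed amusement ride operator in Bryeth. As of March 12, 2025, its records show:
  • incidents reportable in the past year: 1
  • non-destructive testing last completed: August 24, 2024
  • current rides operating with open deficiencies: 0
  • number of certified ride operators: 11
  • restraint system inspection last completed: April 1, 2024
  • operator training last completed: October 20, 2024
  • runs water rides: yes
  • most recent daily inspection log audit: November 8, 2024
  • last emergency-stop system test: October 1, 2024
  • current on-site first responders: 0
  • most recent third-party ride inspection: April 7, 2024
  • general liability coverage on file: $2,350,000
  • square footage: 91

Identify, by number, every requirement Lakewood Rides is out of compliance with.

1. restraint system inspection 345 days ago vs limit 270 → not met
2. emergency-stop system test 162 days ago vs limit 120 → not met
3. general liability coverage $2,350,000 < $2,425,000 → not met
4. non-destructive testing 200 days ago vs limit 180 → not met
5. daily inspection log audit 124 days ago vs limit 120 → not met
6. condition 'runs water rides' holds; rides operating with open deficiencies 0 ≤ 2 → met
7. incidents reportable in the past year 1 ≤ 2 → met
8. on-site first responders 0 < 2 → not met
9. third-party ride inspection 339 days ago vs limit 365 → met
10. certified ride operators 11 < 12 → not met
11. operator training 143 days ago vs limit 180 → met
Not met: 1, 2, 3, 4, 5, 8, 10

1, 2, 3, 4, 5, 8, 10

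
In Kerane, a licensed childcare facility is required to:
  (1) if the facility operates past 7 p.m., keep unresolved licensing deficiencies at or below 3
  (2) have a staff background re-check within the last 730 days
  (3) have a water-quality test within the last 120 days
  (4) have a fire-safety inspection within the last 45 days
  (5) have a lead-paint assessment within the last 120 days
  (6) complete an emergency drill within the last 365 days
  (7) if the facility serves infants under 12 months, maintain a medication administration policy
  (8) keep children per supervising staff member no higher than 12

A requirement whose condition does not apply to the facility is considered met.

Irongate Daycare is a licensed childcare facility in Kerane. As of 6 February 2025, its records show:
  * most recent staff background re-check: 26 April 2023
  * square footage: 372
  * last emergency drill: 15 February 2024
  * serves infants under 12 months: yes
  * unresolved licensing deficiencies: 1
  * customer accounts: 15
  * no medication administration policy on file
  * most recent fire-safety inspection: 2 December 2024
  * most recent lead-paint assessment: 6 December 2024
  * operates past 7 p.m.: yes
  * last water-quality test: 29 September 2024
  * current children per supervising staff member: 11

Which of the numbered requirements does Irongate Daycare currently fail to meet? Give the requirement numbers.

1. condition 'operates past 7 p.m.' holds; unresolved licensing deficiencies 1 ≤ 3 → met
2. staff background re-check 652 days ago vs limit 730 → met
3. water-quality test 130 days ago vs limit 120 → not met
4. fire-safety inspection 66 days ago vs limit 45 → not met
5. lead-paint assessment 62 days ago vs limit 120 → met
6. emergency drill 357 days ago vs limit 365 → met
7. condition 'serves infants under 12 months' holds; medication administration policy absent → not met
8. children per supervising staff member 11 ≤ 12 → met
Not met: 3, 4, 7

3, 4, 7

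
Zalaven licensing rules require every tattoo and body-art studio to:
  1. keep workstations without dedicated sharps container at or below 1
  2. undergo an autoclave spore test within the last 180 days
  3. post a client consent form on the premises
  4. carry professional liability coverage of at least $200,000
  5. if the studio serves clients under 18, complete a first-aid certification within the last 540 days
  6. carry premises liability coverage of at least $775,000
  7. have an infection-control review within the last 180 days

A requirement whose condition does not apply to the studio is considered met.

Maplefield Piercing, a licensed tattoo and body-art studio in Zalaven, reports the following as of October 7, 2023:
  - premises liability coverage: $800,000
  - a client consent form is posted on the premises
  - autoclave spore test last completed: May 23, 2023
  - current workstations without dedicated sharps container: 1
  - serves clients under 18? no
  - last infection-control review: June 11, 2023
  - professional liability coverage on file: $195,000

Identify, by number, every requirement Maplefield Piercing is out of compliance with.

4

1. workstations without dedicated sharps container 1 ≤ 1 → met
2. autoclave spore test 137 days ago vs limit 180 → met
3. client consent form present → met
4. professional liability coverage $195,000 < $200,000 → not met
5. condition 'serves clients under 18' does not hold → requirement n/a → met
6. premises liability coverage $800,000 ≥ $775,000 → met
7. infection-control review 118 days ago vs limit 180 → met
Not met: 4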